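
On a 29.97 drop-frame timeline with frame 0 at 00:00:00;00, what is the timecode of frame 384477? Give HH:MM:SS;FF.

03:33:48;21

Each 10-minute DF block holds 10 × 60 × 30 − 9 × 2 = 17982 frames. 384477 ÷ 17982 → 21 full blocks, remainder 6855.
Within the partial block the first minute is 1800 frames and each further minute 1798, so 3 further minute boundaries passed. Total skipped labels = 18 × 21 + 2 × 3 = 384.
Non-drop label index = 384477 + 384 = 384861; at 30 labels/s that is 03:33:48:21, i.e. DF 03:33:48;21.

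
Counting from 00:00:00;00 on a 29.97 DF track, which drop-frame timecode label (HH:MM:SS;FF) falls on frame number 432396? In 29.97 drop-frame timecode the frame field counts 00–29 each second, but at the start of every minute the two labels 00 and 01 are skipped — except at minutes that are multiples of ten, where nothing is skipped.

Ten DF minutes hold 17982 frames, so frame 432396 lies in block 24 (frames 431568–449549) with 828 frames into that block.
The block's first minute is 1800 frames and the rest 1798 each; 828 frames reaches minute 0, so 24 × 18 + 0 × 2 = 432 labels have been skipped so far.
Adding those back, label number 432396 + 432 = 432828 at 30 labels/s is 14427 s + 18 f = 4 h 0 min 27 s frame 18, i.e. 04:00:27;18.

04:00:27;18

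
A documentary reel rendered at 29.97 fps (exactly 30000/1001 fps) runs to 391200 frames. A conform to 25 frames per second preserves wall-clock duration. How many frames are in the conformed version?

Target frames = source frames × (target rate / source rate) = 391200 × (25)/(30000/1001) = 391200 × 1001/1200 = 326326.

326326 frames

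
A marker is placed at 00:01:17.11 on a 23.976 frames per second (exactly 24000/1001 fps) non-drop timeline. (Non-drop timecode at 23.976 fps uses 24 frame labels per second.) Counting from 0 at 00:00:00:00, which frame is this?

frame 1859

Total seconds to the label: (0 × 3600 + 1 × 60 + 17) = 77.
Frame index = 77 × 24 + 11 = 1859.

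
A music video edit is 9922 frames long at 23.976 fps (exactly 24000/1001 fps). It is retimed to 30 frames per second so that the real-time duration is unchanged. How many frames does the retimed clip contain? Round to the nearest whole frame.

Frames at target rate = 9922 × (30) / (24000/1001) = 4965961/400 ≈ 12414.903.
Nearest whole frame: 12415.

12415 frames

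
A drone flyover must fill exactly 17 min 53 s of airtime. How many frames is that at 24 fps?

17 min 53 s = 1073 s.
Frames = 1073 × 24 = 25752.

25752 frames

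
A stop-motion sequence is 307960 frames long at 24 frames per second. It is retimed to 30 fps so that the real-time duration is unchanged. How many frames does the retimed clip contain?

384950 frames

Target frames = source frames × (target rate / source rate) = 307960 × (30)/(24) = 307960 × 5/4 = 384950.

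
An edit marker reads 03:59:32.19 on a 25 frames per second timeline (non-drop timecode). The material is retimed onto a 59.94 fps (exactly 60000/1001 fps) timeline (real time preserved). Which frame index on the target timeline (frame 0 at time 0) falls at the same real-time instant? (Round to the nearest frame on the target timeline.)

frame 861504

Source frame index: (3×3600 + 59×60 + 32) × 25 + 19 = 359319.
Real time: 359319 / (25) = 359319/25 s.
Target frame: (359319/25) × (60000/1001) = 862365600/1001 ≈ 861504.096 → 861504.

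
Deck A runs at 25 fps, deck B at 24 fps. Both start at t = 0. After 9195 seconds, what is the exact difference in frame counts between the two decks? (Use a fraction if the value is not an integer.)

9195 frames

A emits 25 × 9195 = 229875 frames; B emits 24 × 9195 = 220680.
Difference = 9195 frames; B is behind A.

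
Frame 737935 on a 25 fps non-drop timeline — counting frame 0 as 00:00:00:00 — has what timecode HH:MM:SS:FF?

737935 ÷ 25 = 29517 full seconds, remainder 10 frames.
29517 s = 8 h 11 min 57 s.
Timecode: 08:11:57:10.

08:11:57:10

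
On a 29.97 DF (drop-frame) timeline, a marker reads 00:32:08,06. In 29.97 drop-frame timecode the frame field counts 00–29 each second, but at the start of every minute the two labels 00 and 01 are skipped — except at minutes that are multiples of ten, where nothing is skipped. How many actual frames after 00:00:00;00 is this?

57788

Complete 10-minute blocks: 3, each 17982 frames → 53946.
Remaining 2 whole minutes in the current block: 1800 + 1 × 1798 = 3598 frames.
Within the current minute: 8 × 30 + 6 − 2 = 244 (labels ;00/;01 skipped at this minute). Total = 53946 + 3598 + 244 = 57788.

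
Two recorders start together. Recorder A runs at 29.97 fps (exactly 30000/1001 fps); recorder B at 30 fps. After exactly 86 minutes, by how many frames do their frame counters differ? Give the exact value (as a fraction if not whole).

86 min = 5160 s.
A emits 30000/1001 × 5160 = 154800000/1001 frames; B emits 30 × 5160 = 154800.
Difference = 154800/1001 frames (≈ 154.6454); B is ahead of A.

154800/1001 frames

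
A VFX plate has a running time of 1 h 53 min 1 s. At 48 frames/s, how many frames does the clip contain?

1 h 53 min 1 s = 6781 s.
Frames = 6781 × 48 = 325488.

325488 frames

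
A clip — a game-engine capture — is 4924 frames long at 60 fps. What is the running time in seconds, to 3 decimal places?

Running time = 4924 × 1/60 = 1231/15 s ≈ 82.067 s.

82.067 seconds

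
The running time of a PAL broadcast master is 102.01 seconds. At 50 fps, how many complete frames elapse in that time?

5100 frames

Frames = 102.01 × 50 = 10201/2 ≈ 5100.5000.
Complete frames: 5100.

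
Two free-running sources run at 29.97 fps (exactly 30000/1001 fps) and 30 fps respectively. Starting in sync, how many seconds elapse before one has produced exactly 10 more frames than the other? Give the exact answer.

The gap grows by |30 − 30000/1001| = 30/1001 frames per second.
Time for a 10-frame gap: 10 ÷ (30/1001) = 1001/3 s.

1001/3 seconds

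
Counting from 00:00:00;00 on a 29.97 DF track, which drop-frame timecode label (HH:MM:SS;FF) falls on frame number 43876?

00:24:24;00

Each 10-minute DF block holds 10 × 60 × 30 − 9 × 2 = 17982 frames. 43876 ÷ 17982 → 2 full blocks, remainder 7912.
Within the partial block the first minute is 1800 frames and each further minute 1798, so 4 further minute boundaries passed. Total skipped labels = 18 × 2 + 2 × 4 = 44.
Non-drop label index = 43876 + 44 = 43920; at 30 labels/s that is 00:24:24:00, i.e. DF 00:24:24;00.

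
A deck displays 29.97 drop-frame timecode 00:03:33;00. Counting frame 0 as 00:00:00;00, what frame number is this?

6384

As if non-drop at 30 labels/s: (0 × 3600 + 3 × 60 + 33) × 30 + 0 = 6390.
Minute boundaries passed: 3; those not divisible by 10: 3 − 0 = 3; dropped labels = 2 × 3 = 6.
Actual frame index = 6390 − 6 = 6384.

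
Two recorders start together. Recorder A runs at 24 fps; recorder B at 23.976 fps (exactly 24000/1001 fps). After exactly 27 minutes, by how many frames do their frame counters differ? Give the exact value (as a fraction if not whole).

27 min = 1620 s.
A emits 24 × 1620 = 38880 frames; B emits 24000/1001 × 1620 = 38880000/1001.
Difference = 38880/1001 frames (≈ 38.8412); B is behind A.

38880/1001 frames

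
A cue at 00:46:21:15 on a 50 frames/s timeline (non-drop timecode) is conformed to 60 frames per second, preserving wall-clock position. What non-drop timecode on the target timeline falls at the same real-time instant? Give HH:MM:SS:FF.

Source frame index: (0×3600 + 46×60 + 21) × 50 + 15 = 139065.
Real time: 139065 / (50) = 27813/10 s.
Target frame: (27813/10) × (60) = 166878.
At 60 labels/s: frame 166878 → 00:46:21:18.

00:46:21:18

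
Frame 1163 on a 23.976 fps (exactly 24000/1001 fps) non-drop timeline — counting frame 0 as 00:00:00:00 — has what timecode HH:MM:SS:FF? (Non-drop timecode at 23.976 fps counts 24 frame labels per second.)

1163 ÷ 24 = 48 full seconds, remainder 11 frames.
48 s = 0 h 0 min 48 s.
Timecode: 00:00:48:11.

00:00:48:11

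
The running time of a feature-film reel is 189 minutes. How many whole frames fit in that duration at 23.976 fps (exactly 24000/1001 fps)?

271888 frames

189 min = 11340 s.
Frames = 11340 × 24000/1001 = 38880000/143 ≈ 271888.1119.
Complete frames: 271888.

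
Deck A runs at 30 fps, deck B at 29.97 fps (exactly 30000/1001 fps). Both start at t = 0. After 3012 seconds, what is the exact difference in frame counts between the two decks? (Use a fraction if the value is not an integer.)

90360/1001 frames

A emits 30 × 3012 = 90360 frames; B emits 30000/1001 × 3012 = 90360000/1001.
Difference = 90360/1001 frames (≈ 90.2697); B is behind A.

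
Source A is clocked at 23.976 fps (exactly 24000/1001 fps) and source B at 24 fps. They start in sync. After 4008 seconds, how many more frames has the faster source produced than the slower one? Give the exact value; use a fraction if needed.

96192/1001 frames

A emits 24000/1001 × 4008 = 96192000/1001 frames; B emits 24 × 4008 = 96192.
Difference = 96192/1001 frames (≈ 96.0959); B is ahead of A.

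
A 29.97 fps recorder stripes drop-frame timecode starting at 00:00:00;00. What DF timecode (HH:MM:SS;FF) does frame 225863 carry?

Each 10-minute DF block holds 10 × 60 × 30 − 9 × 2 = 17982 frames. 225863 ÷ 17982 → 12 full blocks, remainder 10079.
Within the partial block the first minute is 1800 frames and each further minute 1798, so 5 further minute boundaries passed. Total skipped labels = 18 × 12 + 2 × 5 = 226.
Non-drop label index = 225863 + 226 = 226089; at 30 labels/s that is 02:05:36:09, i.e. DF 02:05:36;09.

02:05:36;09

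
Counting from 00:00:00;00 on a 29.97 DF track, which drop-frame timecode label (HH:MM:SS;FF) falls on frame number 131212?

01:12:58;02

Ten DF minutes hold 17982 frames, so frame 131212 lies in block 7 (frames 125874–143855) with 5338 frames into that block.
The block's first minute is 1800 frames and the rest 1798 each; 5338 frames reaches minute 2, so 7 × 18 + 2 × 2 = 130 labels have been skipped so far.
Adding those back, label number 131212 + 130 = 131342 at 30 labels/s is 4378 s + 2 f = 1 h 12 min 58 s frame 2, i.e. 01:12:58;02.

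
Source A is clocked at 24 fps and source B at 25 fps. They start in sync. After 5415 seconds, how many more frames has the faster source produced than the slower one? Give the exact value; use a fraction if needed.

5415 frames

A emits 24 × 5415 = 129960 frames; B emits 25 × 5415 = 135375.
Difference = 5415 frames; B is ahead of A.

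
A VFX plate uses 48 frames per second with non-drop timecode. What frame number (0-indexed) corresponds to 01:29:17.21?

Total seconds to the label: (1 × 3600 + 29 × 60 + 17) = 5357.
Frame index = 5357 × 48 + 21 = 257157.

frame 257157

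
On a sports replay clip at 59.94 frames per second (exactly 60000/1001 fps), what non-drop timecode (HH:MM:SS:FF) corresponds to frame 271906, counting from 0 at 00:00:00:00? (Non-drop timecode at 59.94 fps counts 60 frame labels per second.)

01:15:31:46

271906 ÷ 60 = 4531 full seconds, remainder 46 frames.
4531 s = 1 h 15 min 31 s.
Timecode: 01:15:31:46.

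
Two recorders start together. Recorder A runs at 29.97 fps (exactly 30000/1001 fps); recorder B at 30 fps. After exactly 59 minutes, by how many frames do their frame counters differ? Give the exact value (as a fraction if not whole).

106200/1001 frames

59 min = 3540 s.
A emits 30000/1001 × 3540 = 106200000/1001 frames; B emits 30 × 3540 = 106200.
Difference = 106200/1001 frames (≈ 106.0939); B is ahead of A.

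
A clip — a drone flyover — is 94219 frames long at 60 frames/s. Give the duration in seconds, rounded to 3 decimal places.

1570.317 seconds

Running time = 94219 × 1/60 = 94219/60 s ≈ 1570.317 s.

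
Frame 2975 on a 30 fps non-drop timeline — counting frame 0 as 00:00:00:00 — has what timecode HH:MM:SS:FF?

2975 ÷ 30 = 99 full seconds, remainder 5 frames.
99 s = 0 h 1 min 39 s.
Timecode: 00:01:39:05.

00:01:39:05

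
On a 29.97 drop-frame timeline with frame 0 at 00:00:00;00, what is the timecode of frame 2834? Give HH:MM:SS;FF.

00:01:34;16

Ten DF minutes hold 17982 frames, so frame 2834 lies in block 0 (frames 0–17981) with 2834 frames into that block.
The block's first minute is 1800 frames and the rest 1798 each; 2834 frames reaches minute 1, so 0 × 18 + 1 × 2 = 2 labels have been skipped so far.
Adding those back, label number 2834 + 2 = 2836 at 30 labels/s is 94 s + 16 f = 0 h 1 min 34 s frame 16, i.e. 00:01:34;16.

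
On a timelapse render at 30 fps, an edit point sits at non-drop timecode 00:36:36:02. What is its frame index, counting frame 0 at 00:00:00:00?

65882

Total seconds to the label: (0 × 3600 + 36 × 60 + 36) = 2196.
Frame index = 2196 × 30 + 2 = 65882.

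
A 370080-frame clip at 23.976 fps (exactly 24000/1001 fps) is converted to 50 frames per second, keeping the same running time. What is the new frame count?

Target frames = source frames × (target rate / source rate) = 370080 × (50)/(24000/1001) = 370080 × 1001/480 = 771771.

771771 frames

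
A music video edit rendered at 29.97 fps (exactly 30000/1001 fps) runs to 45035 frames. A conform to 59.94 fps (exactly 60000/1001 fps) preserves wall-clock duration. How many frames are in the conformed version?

Target frames = source frames × (target rate / source rate) = 45035 × (60000/1001)/(30000/1001) = 45035 × 2 = 90070.

90070 frames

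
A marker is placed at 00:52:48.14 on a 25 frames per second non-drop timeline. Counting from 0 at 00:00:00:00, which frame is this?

79214

Total seconds to the label: (0 × 3600 + 52 × 60 + 48) = 3168.
Frame index = 3168 × 25 + 14 = 79214.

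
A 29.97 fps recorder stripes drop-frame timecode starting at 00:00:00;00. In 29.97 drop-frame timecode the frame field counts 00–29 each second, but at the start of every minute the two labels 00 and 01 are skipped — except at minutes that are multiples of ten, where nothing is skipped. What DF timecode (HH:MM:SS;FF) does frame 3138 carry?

Ten DF minutes hold 17982 frames, so frame 3138 lies in block 0 (frames 0–17981) with 3138 frames into that block.
The block's first minute is 1800 frames and the rest 1798 each; 3138 frames reaches minute 1, so 0 × 18 + 1 × 2 = 2 labels have been skipped so far.
Adding those back, label number 3138 + 2 = 3140 at 30 labels/s is 104 s + 20 f = 0 h 1 min 44 s frame 20, i.e. 00:01:44;20.

00:01:44;20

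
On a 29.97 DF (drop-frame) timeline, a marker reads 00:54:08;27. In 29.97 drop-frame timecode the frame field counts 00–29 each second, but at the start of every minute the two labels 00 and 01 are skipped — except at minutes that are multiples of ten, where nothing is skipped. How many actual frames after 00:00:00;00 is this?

97369

Complete 10-minute blocks: 5, each 17982 frames → 89910.
Remaining 4 whole minutes in the current block: 1800 + 3 × 1798 = 7194 frames.
Within the current minute: 8 × 30 + 27 − 2 = 265 (labels ;00/;01 skipped at this minute). Total = 89910 + 7194 + 265 = 97369.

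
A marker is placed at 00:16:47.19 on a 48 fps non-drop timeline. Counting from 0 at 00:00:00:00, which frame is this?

48355

Total seconds to the label: (0 × 3600 + 16 × 60 + 47) = 1007.
Frame index = 1007 × 48 + 19 = 48355.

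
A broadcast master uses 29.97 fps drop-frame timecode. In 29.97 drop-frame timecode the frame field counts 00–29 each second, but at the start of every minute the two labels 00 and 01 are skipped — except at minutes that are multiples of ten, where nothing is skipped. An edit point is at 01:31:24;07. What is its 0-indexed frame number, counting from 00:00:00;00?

As if non-drop at 30 labels/s: (1 × 3600 + 31 × 60 + 24) × 30 + 7 = 164527.
Minute boundaries passed: 91; those not divisible by 10: 91 − 9 = 82; dropped labels = 2 × 82 = 164.
Actual frame index = 164527 − 164 = 164363.

164363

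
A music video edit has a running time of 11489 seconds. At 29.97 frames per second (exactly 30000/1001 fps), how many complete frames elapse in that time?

Frames = 11489 × 30000/1001 = 344670000/1001 ≈ 344325.6743.
Complete frames: 344325.

344325 frames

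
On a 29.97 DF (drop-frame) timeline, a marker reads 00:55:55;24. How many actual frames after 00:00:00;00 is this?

Complete 10-minute blocks: 5, each 17982 frames → 89910.
Remaining 5 whole minutes in the current block: 1800 + 4 × 1798 = 8992 frames.
Within the current minute: 55 × 30 + 24 − 2 = 1672 (labels ;00/;01 skipped at this minute). Total = 89910 + 8992 + 1672 = 100574.

100574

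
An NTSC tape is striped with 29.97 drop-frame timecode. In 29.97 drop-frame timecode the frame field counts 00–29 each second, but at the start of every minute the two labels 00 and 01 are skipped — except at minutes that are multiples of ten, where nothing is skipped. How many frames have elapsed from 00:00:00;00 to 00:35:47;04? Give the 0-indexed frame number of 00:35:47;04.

64350

Complete 10-minute blocks: 3, each 17982 frames → 53946.
Remaining 5 whole minutes in the current block: 1800 + 4 × 1798 = 8992 frames.
Within the current minute: 47 × 30 + 4 − 2 = 1412 (labels ;00/;01 skipped at this minute). Total = 53946 + 8992 + 1412 = 64350.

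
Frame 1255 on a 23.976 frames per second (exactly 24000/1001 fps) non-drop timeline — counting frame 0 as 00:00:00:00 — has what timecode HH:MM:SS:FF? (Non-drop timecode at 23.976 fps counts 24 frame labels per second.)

00:00:52:07

1255 ÷ 24 = 52 full seconds, remainder 7 frames.
52 s = 0 h 0 min 52 s.
Timecode: 00:00:52:07.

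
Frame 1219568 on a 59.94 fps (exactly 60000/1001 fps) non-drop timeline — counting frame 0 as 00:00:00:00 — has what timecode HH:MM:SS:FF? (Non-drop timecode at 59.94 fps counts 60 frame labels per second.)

05:38:46:08

1219568 ÷ 60 = 20326 full seconds, remainder 8 frames.
20326 s = 5 h 38 min 46 s.
Timecode: 05:38:46:08.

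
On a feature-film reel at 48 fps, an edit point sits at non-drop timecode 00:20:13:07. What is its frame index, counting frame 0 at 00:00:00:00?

58231

Total seconds to the label: (0 × 3600 + 20 × 60 + 13) = 1213.
Frame index = 1213 × 48 + 7 = 58231.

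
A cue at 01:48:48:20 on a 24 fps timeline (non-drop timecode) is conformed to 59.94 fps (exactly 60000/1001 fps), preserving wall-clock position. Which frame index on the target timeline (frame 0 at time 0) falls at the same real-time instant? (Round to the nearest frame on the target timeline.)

frame 391339

Source frame index: (1×3600 + 48×60 + 48) × 24 + 20 = 156692.
Real time: 156692 / (24) = 39173/6 s.
Target frame: (39173/6) × (60000/1001) = 391730000/1001 ≈ 391338.661 → 391339.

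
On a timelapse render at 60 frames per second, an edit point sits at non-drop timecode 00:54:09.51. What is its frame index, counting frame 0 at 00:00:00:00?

Total seconds to the label: (0 × 3600 + 54 × 60 + 9) = 3249.
Frame index = 3249 × 60 + 51 = 194991.

frame 194991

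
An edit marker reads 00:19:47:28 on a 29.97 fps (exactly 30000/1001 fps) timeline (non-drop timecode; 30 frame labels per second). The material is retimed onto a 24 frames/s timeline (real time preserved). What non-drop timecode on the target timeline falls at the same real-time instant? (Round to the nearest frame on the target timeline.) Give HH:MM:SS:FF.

Source frame index: (0×3600 + 19×60 + 47) × 30 + 28 = 35638.
Real time: 35638 / (30000/1001) = 17836819/15000 s.
Target frame: (17836819/15000) × (24) = 17836819/625 ≈ 28538.910 → 28539.
At 24 labels/s: frame 28539 → 00:19:49:03.

00:19:49:03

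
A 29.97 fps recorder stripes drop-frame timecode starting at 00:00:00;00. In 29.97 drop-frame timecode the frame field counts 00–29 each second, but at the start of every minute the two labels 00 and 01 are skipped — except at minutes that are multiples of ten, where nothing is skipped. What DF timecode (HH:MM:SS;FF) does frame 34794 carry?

00:19:21;00

Ten DF minutes hold 17982 frames, so frame 34794 lies in block 1 (frames 17982–35963) with 16812 frames into that block.
The block's first minute is 1800 frames and the rest 1798 each; 16812 frames reaches minute 9, so 1 × 18 + 9 × 2 = 36 labels have been skipped so far.
Adding those back, label number 34794 + 36 = 34830 at 30 labels/s is 1161 s + 0 f = 0 h 19 min 21 s frame 0, i.e. 00:19:21;00.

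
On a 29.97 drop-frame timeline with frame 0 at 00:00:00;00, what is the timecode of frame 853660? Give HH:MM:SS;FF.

07:54:43;24

Each 10-minute DF block holds 10 × 60 × 30 − 9 × 2 = 17982 frames. 853660 ÷ 17982 → 47 full blocks, remainder 8506.
Within the partial block the first minute is 1800 frames and each further minute 1798, so 4 further minute boundaries passed. Total skipped labels = 18 × 47 + 2 × 4 = 854.
Non-drop label index = 853660 + 854 = 854514; at 30 labels/s that is 07:54:43:24, i.e. DF 07:54:43;24.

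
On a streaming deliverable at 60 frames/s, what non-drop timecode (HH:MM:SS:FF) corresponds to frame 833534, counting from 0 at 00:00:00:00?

03:51:32:14

833534 ÷ 60 = 13892 full seconds, remainder 14 frames.
13892 s = 3 h 51 min 32 s.
Timecode: 03:51:32:14.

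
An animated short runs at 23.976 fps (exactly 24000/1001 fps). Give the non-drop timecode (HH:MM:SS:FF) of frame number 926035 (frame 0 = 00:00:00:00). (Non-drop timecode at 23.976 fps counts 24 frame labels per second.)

926035 ÷ 24 = 38584 full seconds, remainder 19 frames.
38584 s = 10 h 43 min 4 s.
Timecode: 10:43:04:19.

10:43:04:19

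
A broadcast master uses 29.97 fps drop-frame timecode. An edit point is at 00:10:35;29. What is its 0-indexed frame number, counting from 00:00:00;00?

19061

As if non-drop at 30 labels/s: (0 × 3600 + 10 × 60 + 35) × 30 + 29 = 19079.
Minute boundaries passed: 10; those not divisible by 10: 10 − 1 = 9; dropped labels = 2 × 9 = 18.
Actual frame index = 19079 − 18 = 19061.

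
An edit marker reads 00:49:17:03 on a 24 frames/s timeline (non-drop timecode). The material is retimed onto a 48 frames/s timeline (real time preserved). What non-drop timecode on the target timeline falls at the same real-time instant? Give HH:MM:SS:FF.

Source frame index: (0×3600 + 49×60 + 17) × 24 + 3 = 70971.
Real time: 70971 / (24) = 23657/8 s.
Target frame: (23657/8) × (48) = 141942.
At 48 labels/s: frame 141942 → 00:49:17:06.

00:49:17:06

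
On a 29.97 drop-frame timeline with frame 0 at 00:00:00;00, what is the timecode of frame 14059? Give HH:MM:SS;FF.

00:07:49;03

Each 10-minute DF block holds 10 × 60 × 30 − 9 × 2 = 17982 frames. 14059 ÷ 17982 → 0 full blocks, remainder 14059.
Within the partial block the first minute is 1800 frames and each further minute 1798, so 7 further minute boundaries passed. Total skipped labels = 18 × 0 + 2 × 7 = 14.
Non-drop label index = 14059 + 14 = 14073; at 30 labels/s that is 00:07:49:03, i.e. DF 00:07:49;03.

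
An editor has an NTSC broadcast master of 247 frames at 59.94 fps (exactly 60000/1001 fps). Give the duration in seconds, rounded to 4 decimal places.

4.1208 seconds

Running time = 247 × 1001/60000 = 247247/60000 s ≈ 4.1208 s.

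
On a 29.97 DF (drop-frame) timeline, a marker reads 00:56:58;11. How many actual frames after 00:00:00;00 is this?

Complete 10-minute blocks: 5, each 17982 frames → 89910.
Remaining 6 whole minutes in the current block: 1800 + 5 × 1798 = 10790 frames.
Within the current minute: 58 × 30 + 11 − 2 = 1749 (labels ;00/;01 skipped at this minute). Total = 89910 + 10790 + 1749 = 102449.

102449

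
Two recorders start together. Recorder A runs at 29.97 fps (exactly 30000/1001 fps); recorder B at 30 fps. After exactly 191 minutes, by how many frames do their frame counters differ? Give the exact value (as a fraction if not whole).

191 min = 11460 s.
A emits 30000/1001 × 11460 = 343800000/1001 frames; B emits 30 × 11460 = 343800.
Difference = 343800/1001 frames (≈ 343.4565); B is ahead of A.

343800/1001 frames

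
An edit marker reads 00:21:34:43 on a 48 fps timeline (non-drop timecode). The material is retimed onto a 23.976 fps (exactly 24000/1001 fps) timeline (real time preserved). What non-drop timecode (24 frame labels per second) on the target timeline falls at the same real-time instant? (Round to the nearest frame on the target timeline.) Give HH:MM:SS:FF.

00:21:33:14

Source frame index: (0×3600 + 21×60 + 34) × 48 + 43 = 62155.
Real time: 62155 / (48) = 62155/48 s.
Target frame: (62155/48) × (24000/1001) = 31077500/1001 ≈ 31046.454 → 31046.
At 24 labels/s: frame 31046 → 00:21:33:14.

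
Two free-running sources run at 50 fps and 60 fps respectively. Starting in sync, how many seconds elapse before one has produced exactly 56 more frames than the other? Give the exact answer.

The gap grows by |60 − 50| = 10 frames per second.
Time for a 56-frame gap: 56 ÷ (10) = 5.6 s.

5.6 seconds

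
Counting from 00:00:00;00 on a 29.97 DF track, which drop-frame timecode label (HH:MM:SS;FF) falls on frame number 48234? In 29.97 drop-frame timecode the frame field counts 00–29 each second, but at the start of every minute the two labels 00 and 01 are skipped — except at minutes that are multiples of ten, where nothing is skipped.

Ten DF minutes hold 17982 frames, so frame 48234 lies in block 2 (frames 35964–53945) with 12270 frames into that block.
The block's first minute is 1800 frames and the rest 1798 each; 12270 frames reaches minute 6, so 2 × 18 + 6 × 2 = 48 labels have been skipped so far.
Adding those back, label number 48234 + 48 = 48282 at 30 labels/s is 1609 s + 12 f = 0 h 26 min 49 s frame 12, i.e. 00:26:49;12.

00:26:49;12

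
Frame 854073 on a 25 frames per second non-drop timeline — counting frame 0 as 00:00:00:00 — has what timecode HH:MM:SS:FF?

854073 ÷ 25 = 34162 full seconds, remainder 23 frames.
34162 s = 9 h 29 min 22 s.
Timecode: 09:29:22:23.

09:29:22:23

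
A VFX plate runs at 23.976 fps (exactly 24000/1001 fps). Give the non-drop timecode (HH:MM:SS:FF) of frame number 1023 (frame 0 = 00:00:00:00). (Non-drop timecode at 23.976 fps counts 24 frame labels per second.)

1023 ÷ 24 = 42 full seconds, remainder 15 frames.
42 s = 0 h 0 min 42 s.
Timecode: 00:00:42:15.

00:00:42:15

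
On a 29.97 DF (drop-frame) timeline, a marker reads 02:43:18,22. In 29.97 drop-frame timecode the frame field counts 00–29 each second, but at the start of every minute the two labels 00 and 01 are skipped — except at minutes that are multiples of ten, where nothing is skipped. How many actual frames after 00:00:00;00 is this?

293668

As if non-drop at 30 labels/s: (2 × 3600 + 43 × 60 + 18) × 30 + 22 = 293962.
Minute boundaries passed: 163; those not divisible by 10: 163 − 16 = 147; dropped labels = 2 × 147 = 294.
Actual frame index = 293962 − 294 = 293668.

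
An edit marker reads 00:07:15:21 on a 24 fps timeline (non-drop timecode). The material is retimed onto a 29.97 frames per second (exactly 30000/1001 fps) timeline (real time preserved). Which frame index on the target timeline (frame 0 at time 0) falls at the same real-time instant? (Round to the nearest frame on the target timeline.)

Source frame index: (0×3600 + 7×60 + 15) × 24 + 21 = 10461.
Real time: 10461 / (24) = 3487/8 s.
Target frame: (3487/8) × (30000/1001) = 1188750/91 ≈ 13063.187 → 13063.

frame 13063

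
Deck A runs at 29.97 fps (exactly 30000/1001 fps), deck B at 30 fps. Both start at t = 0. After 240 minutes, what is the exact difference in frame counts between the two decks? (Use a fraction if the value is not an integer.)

240 min = 14400 s.
A emits 30000/1001 × 14400 = 432000000/1001 frames; B emits 30 × 14400 = 432000.
Difference = 432000/1001 frames (≈ 431.5684); B is ahead of A.

432000/1001 frames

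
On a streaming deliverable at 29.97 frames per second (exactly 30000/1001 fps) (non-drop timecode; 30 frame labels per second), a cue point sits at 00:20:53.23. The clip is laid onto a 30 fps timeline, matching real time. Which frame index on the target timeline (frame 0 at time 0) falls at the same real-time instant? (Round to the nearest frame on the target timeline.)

Source frame index: (0×3600 + 20×60 + 53) × 30 + 23 = 37613.
Real time: 37613 / (30000/1001) = 37650613/30000 s.
Target frame: (37650613/30000) × (30) = 37650613/1000 ≈ 37650.613 → 37651.

frame 37651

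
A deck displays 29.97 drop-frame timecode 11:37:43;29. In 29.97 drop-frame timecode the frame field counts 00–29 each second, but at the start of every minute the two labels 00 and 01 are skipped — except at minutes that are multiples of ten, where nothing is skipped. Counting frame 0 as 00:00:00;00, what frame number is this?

As if non-drop at 30 labels/s: (11 × 3600 + 37 × 60 + 43) × 30 + 29 = 1255919.
Minute boundaries passed: 697; those not divisible by 10: 697 − 69 = 628; dropped labels = 2 × 628 = 1256.
Actual frame index = 1255919 − 1256 = 1254663.

1254663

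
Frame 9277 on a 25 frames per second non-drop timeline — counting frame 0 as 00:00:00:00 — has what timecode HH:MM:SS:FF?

00:06:11:02

9277 ÷ 25 = 371 full seconds, remainder 2 frames.
371 s = 0 h 6 min 11 s.
Timecode: 00:06:11:02.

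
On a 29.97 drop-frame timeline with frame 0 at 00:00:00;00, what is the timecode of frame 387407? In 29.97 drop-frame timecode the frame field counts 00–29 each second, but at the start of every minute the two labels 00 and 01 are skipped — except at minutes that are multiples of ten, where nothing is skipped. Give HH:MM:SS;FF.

Each 10-minute DF block holds 10 × 60 × 30 − 9 × 2 = 17982 frames. 387407 ÷ 17982 → 21 full blocks, remainder 9785.
Within the partial block the first minute is 1800 frames and each further minute 1798, so 5 further minute boundaries passed. Total skipped labels = 18 × 21 + 2 × 5 = 388.
Non-drop label index = 387407 + 388 = 387795; at 30 labels/s that is 03:35:26:15, i.e. DF 03:35:26;15.

03:35:26;15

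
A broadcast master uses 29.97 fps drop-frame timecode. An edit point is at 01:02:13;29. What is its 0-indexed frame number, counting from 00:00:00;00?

Complete 10-minute blocks: 6, each 17982 frames → 107892.
Remaining 2 whole minutes in the current block: 1800 + 1 × 1798 = 3598 frames.
Within the current minute: 13 × 30 + 29 − 2 = 417 (labels ;00/;01 skipped at this minute). Total = 107892 + 3598 + 417 = 111907.

111907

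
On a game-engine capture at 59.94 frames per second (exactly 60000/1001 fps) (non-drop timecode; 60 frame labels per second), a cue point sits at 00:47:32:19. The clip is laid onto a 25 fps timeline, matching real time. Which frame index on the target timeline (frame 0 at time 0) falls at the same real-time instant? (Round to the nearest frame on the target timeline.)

frame 71379

Source frame index: (0×3600 + 47×60 + 32) × 60 + 19 = 171139.
Real time: 171139 / (60000/1001) = 171310139/60000 s.
Target frame: (171310139/60000) × (25) = 171310139/2400 ≈ 71379.225 → 71379.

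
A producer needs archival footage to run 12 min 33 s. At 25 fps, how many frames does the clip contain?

12 min 33 s = 753 s.
Frames = 753 × 25 = 18825.

18825 frames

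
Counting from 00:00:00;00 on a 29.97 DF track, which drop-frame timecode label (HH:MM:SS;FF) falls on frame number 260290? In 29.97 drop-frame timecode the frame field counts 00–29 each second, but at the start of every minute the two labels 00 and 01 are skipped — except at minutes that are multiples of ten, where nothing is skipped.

Ten DF minutes hold 17982 frames, so frame 260290 lies in block 14 (frames 251748–269729) with 8542 frames into that block.
The block's first minute is 1800 frames and the rest 1798 each; 8542 frames reaches minute 4, so 14 × 18 + 4 × 2 = 260 labels have been skipped so far.
Adding those back, label number 260290 + 260 = 260550 at 30 labels/s is 8685 s + 0 f = 2 h 24 min 45 s frame 0, i.e. 02:24:45;00.

02:24:45;00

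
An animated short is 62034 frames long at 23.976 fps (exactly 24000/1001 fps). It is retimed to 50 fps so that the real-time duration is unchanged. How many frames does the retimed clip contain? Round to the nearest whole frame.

Frames at target rate = 62034 × (50) / (24000/1001) = 10349339/80 ≈ 129366.738.
Nearest whole frame: 129367.

129367 frames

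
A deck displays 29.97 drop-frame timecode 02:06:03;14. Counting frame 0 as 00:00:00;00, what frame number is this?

Complete 10-minute blocks: 12, each 17982 frames → 215784.
Remaining 6 whole minutes in the current block: 1800 + 5 × 1798 = 10790 frames.
Within the current minute: 3 × 30 + 14 − 2 = 102 (labels ;00/;01 skipped at this minute). Total = 215784 + 10790 + 102 = 226676.

226676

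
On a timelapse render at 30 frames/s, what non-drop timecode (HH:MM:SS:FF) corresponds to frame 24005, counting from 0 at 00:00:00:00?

24005 ÷ 30 = 800 full seconds, remainder 5 frames.
800 s = 0 h 13 min 20 s.
Timecode: 00:13:20:05.

00:13:20:05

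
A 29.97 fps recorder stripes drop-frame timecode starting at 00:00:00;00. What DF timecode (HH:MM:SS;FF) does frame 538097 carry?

Each 10-minute DF block holds 10 × 60 × 30 − 9 × 2 = 17982 frames. 538097 ÷ 17982 → 29 full blocks, remainder 16619.
Within the partial block the first minute is 1800 frames and each further minute 1798, so 9 further minute boundaries passed. Total skipped labels = 18 × 29 + 2 × 9 = 540.
Non-drop label index = 538097 + 540 = 538637; at 30 labels/s that is 04:59:14:17, i.e. DF 04:59:14;17.

04:59:14;17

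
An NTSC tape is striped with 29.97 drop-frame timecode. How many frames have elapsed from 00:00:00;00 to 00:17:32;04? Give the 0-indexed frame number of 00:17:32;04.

As if non-drop at 30 labels/s: (0 × 3600 + 17 × 60 + 32) × 30 + 4 = 31564.
Minute boundaries passed: 17; those not divisible by 10: 17 − 1 = 16; dropped labels = 2 × 16 = 32.
Actual frame index = 31564 − 32 = 31532.

31532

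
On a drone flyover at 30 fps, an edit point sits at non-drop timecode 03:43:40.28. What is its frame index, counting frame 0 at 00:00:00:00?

Total seconds to the label: (3 × 3600 + 43 × 60 + 40) = 13420.
Frame index = 13420 × 30 + 28 = 402628.

402628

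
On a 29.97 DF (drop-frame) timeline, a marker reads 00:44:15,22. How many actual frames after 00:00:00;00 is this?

79592

As if non-drop at 30 labels/s: (0 × 3600 + 44 × 60 + 15) × 30 + 22 = 79672.
Minute boundaries passed: 44; those not divisible by 10: 44 − 4 = 40; dropped labels = 2 × 40 = 80.
Actual frame index = 79672 − 80 = 79592.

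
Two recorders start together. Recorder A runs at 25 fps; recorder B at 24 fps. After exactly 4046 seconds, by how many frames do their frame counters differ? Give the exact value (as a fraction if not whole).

A emits 25 × 4046 = 101150 frames; B emits 24 × 4046 = 97104.
Difference = 4046 frames; B is behind A.

4046 frames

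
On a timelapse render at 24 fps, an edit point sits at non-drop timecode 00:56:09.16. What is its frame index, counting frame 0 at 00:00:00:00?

frame 80872

Total seconds to the label: (0 × 3600 + 56 × 60 + 9) = 3369.
Frame index = 3369 × 24 + 16 = 80872.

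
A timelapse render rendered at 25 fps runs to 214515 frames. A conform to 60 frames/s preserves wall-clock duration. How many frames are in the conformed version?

Target frames = source frames × (target rate / source rate) = 214515 × (60)/(25) = 214515 × 12/5 = 514836.

514836 frames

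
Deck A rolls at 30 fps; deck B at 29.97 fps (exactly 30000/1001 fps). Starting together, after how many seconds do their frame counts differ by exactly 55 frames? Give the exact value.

The gap grows by |30000/1001 − 30| = 30/1001 frames per second.
Time for a 55-frame gap: 55 ÷ (30/1001) = 11011/6 s.

11011/6 seconds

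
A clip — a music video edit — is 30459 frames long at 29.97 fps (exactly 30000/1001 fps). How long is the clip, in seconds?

Running time = 30459 / (30000/1001) = 1016.3153 s.

1016.3153 seconds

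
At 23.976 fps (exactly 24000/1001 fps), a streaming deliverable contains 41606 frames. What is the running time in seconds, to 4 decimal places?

1735.3169 seconds

Running time = 41606 × 1001/24000 = 20823803/12000 s ≈ 1735.3169 s.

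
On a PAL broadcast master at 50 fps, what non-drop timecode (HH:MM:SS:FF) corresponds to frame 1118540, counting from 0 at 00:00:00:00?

06:12:50:40

1118540 ÷ 50 = 22370 full seconds, remainder 40 frames.
22370 s = 6 h 12 min 50 s.
Timecode: 06:12:50:40.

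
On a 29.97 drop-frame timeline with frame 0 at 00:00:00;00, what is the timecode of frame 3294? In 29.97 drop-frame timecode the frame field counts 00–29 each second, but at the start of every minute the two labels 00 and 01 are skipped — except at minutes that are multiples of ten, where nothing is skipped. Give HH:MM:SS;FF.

Each 10-minute DF block holds 10 × 60 × 30 − 9 × 2 = 17982 frames. 3294 ÷ 17982 → 0 full blocks, remainder 3294.
Within the partial block the first minute is 1800 frames and each further minute 1798, so 1 further minute boundary passed. Total skipped labels = 18 × 0 + 2 × 1 = 2.
Non-drop label index = 3294 + 2 = 3296; at 30 labels/s that is 00:01:49:26, i.e. DF 00:01:49;26.

00:01:49;26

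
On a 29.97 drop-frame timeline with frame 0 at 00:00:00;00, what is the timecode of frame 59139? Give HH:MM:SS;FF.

Ten DF minutes hold 17982 frames, so frame 59139 lies in block 3 (frames 53946–71927) with 5193 frames into that block.
The block's first minute is 1800 frames and the rest 1798 each; 5193 frames reaches minute 2, so 3 × 18 + 2 × 2 = 58 labels have been skipped so far.
Adding those back, label number 59139 + 58 = 59197 at 30 labels/s is 1973 s + 7 f = 0 h 32 min 53 s frame 7, i.e. 00:32:53;07.

00:32:53;07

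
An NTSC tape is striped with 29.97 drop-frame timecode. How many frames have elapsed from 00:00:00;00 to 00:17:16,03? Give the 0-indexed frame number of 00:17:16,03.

31051

Complete 10-minute blocks: 1, each 17982 frames → 17982.
Remaining 7 whole minutes in the current block: 1800 + 6 × 1798 = 12588 frames.
Within the current minute: 16 × 30 + 3 − 2 = 481 (labels ;00/;01 skipped at this minute). Total = 17982 + 12588 + 481 = 31051.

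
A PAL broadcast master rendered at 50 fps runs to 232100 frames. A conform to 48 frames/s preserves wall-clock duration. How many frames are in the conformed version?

Target frames = source frames × (target rate / source rate) = 232100 × (48)/(50) = 232100 × 24/25 = 222816.

222816 frames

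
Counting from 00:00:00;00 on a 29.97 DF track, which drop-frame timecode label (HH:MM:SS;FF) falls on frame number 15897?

Ten DF minutes hold 17982 frames, so frame 15897 lies in block 0 (frames 0–17981) with 15897 frames into that block.
The block's first minute is 1800 frames and the rest 1798 each; 15897 frames reaches minute 8, so 0 × 18 + 8 × 2 = 16 labels have been skipped so far.
Adding those back, label number 15897 + 16 = 15913 at 30 labels/s is 530 s + 13 f = 0 h 8 min 50 s frame 13, i.e. 00:08:50;13.

00:08:50;13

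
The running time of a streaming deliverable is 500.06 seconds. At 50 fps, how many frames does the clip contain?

Frames = 500.06 × 50 = 25003.

25003 frames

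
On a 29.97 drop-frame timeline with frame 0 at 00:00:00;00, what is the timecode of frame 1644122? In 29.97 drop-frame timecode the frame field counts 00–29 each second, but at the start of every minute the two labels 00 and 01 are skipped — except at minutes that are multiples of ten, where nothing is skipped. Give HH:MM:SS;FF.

15:14:18;28

Each 10-minute DF block holds 10 × 60 × 30 − 9 × 2 = 17982 frames. 1644122 ÷ 17982 → 91 full blocks, remainder 7760.
Within the partial block the first minute is 1800 frames and each further minute 1798, so 4 further minute boundaries passed. Total skipped labels = 18 × 91 + 2 × 4 = 1646.
Non-drop label index = 1644122 + 1646 = 1645768; at 30 labels/s that is 15:14:18:28, i.e. DF 15:14:18;28.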